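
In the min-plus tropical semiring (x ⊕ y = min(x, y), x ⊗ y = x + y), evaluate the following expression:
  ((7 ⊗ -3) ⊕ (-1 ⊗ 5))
((7 ⊗ -3) ⊕ (-1 ⊗ 5)) = 4

Expand innermost to outermost. Recall ⊕ takes the minimum of its arguments and ⊗ takes their sum. Working out the expression ((7 ⊗ -3) ⊕ (-1 ⊗ 5)) gives 4.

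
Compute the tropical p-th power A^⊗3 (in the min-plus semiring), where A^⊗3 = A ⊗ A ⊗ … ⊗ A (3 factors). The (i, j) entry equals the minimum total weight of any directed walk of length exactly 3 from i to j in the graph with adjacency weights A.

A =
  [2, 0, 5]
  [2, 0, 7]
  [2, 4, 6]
A^⊗3 =
  [2, 0, 7]
  [2, 0, 7]
  [4, 2, 9]

Each entry (A^⊗3)_ij equals the minimum over all length-3 walks i = v_0 → v_1 → … → v_3 = j of Σ_t A[v_t][v_{t+1}]. For example, for (i, j) = (0, 2) we minimise over 9 possible intermediate vertex sequences; the minimum is 7, attained along the walk 0 → 1 → 0 → 2.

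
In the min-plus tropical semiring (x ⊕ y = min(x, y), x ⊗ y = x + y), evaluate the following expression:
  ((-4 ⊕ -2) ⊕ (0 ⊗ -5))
((-4 ⊕ -2) ⊕ (0 ⊗ -5)) = -5

Expand innermost to outermost. Recall ⊕ takes the minimum of its arguments and ⊗ takes their sum. Working out the expression ((-4 ⊕ -2) ⊕ (0 ⊗ -5)) gives -5.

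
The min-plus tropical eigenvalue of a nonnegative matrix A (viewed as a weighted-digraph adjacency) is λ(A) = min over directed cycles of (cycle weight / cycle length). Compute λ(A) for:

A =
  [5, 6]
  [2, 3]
λ(A) = 3

Enumerate directed cycles and compute their means (weight / length). Sample:
  cycle 0 → 0: weight = 5, length = 1, mean = 5/1 ≈ 5.000
  cycle 1 → 1: weight = 3, length = 1, mean = 3/1 ≈ 3.000
  cycle 0 → 1 → 0: weight = 8, length = 2, mean = 8/2 ≈ 4.000
  cycle 1 → 0 → 1: weight = 8, length = 2, mean = 8/2 ≈ 4.000
Minimum mean = 3.000, attained e.g. along the cycle 1 → 1 with weight 3 and length 1. So λ(A) = 3/1 = 3.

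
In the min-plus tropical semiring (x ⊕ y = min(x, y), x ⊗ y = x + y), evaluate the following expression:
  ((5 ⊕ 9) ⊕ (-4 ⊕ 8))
((5 ⊕ 9) ⊕ (-4 ⊕ 8)) = -4

Expand innermost to outermost. Recall ⊕ takes the minimum of its arguments and ⊗ takes their sum. Working out the expression ((5 ⊕ 9) ⊕ (-4 ⊕ 8)) gives -4.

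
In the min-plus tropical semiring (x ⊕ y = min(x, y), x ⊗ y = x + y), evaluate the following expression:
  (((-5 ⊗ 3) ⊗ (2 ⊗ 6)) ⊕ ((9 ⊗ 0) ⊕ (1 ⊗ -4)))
(((-5 ⊗ 3) ⊗ (2 ⊗ 6)) ⊕ ((9 ⊗ 0) ⊕ (1 ⊗ -4))) = -3

Expand innermost to outermost. Recall ⊕ takes the minimum of its arguments and ⊗ takes their sum. Working out the expression (((-5 ⊗ 3) ⊗ (2 ⊗ 6)) ⊕ ((9 ⊗ 0) ⊕ (1 ⊗ -4))) gives -3.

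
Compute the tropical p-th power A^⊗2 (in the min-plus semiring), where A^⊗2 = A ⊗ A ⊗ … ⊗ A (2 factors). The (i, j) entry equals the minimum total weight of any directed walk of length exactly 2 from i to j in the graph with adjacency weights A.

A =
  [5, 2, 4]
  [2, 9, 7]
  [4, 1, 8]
A^⊗2 =
  [4, 5, 9]
  [7, 4, 6]
  [3, 6, 8]

Each entry (A^⊗2)_ij equals the minimum over all length-2 walks i = v_0 → v_1 → … → v_2 = j of Σ_t A[v_t][v_{t+1}]. For example, for (i, j) = (0, 2) we minimise over 3 possible intermediate vertex sequences; the minimum is 9, attained along the walk 0 → 0 → 2.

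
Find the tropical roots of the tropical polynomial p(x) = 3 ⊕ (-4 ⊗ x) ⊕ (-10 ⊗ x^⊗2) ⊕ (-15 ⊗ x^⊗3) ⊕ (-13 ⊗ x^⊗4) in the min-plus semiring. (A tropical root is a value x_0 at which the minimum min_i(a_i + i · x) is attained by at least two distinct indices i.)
Roots: {-2, 5, 6, 7}

Each tropical root is a break point of the lower envelope of the lines y = a_i + i · x (there are 5 lines, with slopes 0, 1, ..., 4). Only the lines that attain the minimum somewhere contribute to roots; other lines are dominated. Here the surviving (envelope) indices are i = 4, i = 3, i = 2, i = 1, i = 0.
Intersections between consecutive envelope lines give the roots: for adjacent envelope indices i < j the intersection is x = (a_i − a_j) / (j − i). Reading off the sorted break points: {-2, 5, 6, 7}.
Verification: at each break x_0, at least two indices attain the minimum of min_i(a_i + i · x_0).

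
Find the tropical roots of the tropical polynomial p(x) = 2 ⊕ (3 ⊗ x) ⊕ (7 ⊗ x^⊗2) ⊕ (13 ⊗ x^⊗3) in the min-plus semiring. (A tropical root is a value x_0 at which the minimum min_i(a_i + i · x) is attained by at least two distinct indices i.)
Roots: {-6, -4, -1}

Each tropical root is a break point of the lower envelope of the lines y = a_i + i · x (there are 4 lines, with slopes 0, 1, ..., 3). Only the lines that attain the minimum somewhere contribute to roots; other lines are dominated. Here the surviving (envelope) indices are i = 3, i = 2, i = 1, i = 0.
Intersections between consecutive envelope lines give the roots: for adjacent envelope indices i < j the intersection is x = (a_i − a_j) / (j − i). Reading off the sorted break points: {-6, -4, -1}.
Verification: at each break x_0, at least two indices attain the minimum of min_i(a_i + i · x_0).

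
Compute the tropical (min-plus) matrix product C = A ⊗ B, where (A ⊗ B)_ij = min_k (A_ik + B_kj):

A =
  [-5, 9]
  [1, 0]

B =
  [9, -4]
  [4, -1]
A ⊗ B =
  [4, -9]
  [4, -3]

Apply the min-plus product entry-by-entry:
  C[0][0] = min over k of (A[0][0] + B[0][0] = -5 + 9 = 4, A[0][1] + B[1][0] = 9 + 4 = 13) = 4 (attained at k = 0)
  C[0][1] = min over k of (A[0][0] + B[0][1] = -5 + -4 = -9, A[0][1] + B[1][1] = 9 + -1 = 8) = -9 (attained at k = 0)
  C[1][0] = min over k of (A[1][0] + B[0][0] = 1 + 9 = 10, A[1][1] + B[1][0] = 0 + 4 = 4) = 4 (attained at k = 1)
  C[1][1] = min over k of (A[1][0] + B[0][1] = 1 + -4 = -3, A[1][1] + B[1][1] = 0 + -1 = -1) = -3 (attained at k = 0)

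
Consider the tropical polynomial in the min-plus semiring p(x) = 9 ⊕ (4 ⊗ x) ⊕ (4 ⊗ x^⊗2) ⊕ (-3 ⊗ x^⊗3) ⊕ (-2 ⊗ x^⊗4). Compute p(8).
p(8) = 9

A tropical monomial a ⊗ x^⊗i evaluates to a + i · x. Evaluating each term at x = 8:
  Term 0 contributes 9 + 0 · 8 = 9
  Term 1 contributes 4 + 1 · 8 = 12
  Term 2 contributes 4 + 2 · 8 = 20
  Term 3 contributes -3 + 3 · 8 = 21
  Term 4 contributes -2 + 4 · 8 = 30
p(8) = ⊕ of these = min[9, 12, 20, 21, 30] = 9.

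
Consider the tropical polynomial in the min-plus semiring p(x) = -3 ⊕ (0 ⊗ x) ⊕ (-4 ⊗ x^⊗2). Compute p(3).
p(3) = -3

A tropical monomial a ⊗ x^⊗i evaluates to a + i · x. Evaluating each term at x = 3:
  Term 0 contributes -3 + 0 · 3 = -3
  Term 1 contributes 0 + 1 · 3 = 3
  Term 2 contributes -4 + 2 · 3 = 2
p(3) = ⊕ of these = min[-3, 3, 2] = -3.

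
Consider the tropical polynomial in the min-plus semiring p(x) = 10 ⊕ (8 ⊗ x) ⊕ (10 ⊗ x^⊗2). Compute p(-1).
p(-1) = 7

A tropical monomial a ⊗ x^⊗i evaluates to a + i · x. Evaluating each term at x = -1:
  Term 0 contributes 10 + 0 · -1 = 10
  Term 1 contributes 8 + 1 · -1 = 7
  Term 2 contributes 10 + 2 · -1 = 8
p(-1) = ⊕ of these = min[10, 7, 8] = 7.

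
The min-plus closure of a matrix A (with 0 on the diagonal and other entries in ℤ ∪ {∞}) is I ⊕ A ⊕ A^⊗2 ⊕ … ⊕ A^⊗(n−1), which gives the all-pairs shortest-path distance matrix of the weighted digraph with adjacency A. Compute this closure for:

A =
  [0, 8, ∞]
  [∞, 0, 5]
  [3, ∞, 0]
Closure =
  [0, 8, 13]
  [8, 0, 5]
  [3, 11, 0]

This is the Floyd-Warshall all-pairs shortest-path computation. For each intermediate vertex k = 0, 1, …, 2, update dist[i][j] ← min(dist[i][j], dist[i][k] + dist[k][j]). The final matrix gives, for each (i, j), the minimum total weight of any directed path from i to j (possibly empty when i = j).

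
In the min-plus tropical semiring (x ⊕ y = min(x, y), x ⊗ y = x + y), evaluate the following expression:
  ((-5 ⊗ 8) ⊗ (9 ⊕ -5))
((-5 ⊗ 8) ⊗ (9 ⊕ -5)) = -2

Expand innermost to outermost. Recall ⊕ takes the minimum of its arguments and ⊗ takes their sum. Working out the expression ((-5 ⊗ 8) ⊗ (9 ⊕ -5)) gives -2.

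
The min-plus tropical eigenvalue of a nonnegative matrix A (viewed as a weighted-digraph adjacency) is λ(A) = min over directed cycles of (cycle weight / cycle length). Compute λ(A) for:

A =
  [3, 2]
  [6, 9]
λ(A) = 3

Enumerate directed cycles and compute their means (weight / length). Sample:
  cycle 0 → 0: weight = 3, length = 1, mean = 3/1 ≈ 3.000
  cycle 1 → 1: weight = 9, length = 1, mean = 9/1 ≈ 9.000
  cycle 0 → 1 → 0: weight = 8, length = 2, mean = 8/2 ≈ 4.000
  cycle 1 → 0 → 1: weight = 8, length = 2, mean = 8/2 ≈ 4.000
Minimum mean = 3.000, attained e.g. along the cycle 0 → 0 with weight 3 and length 1. So λ(A) = 3/1 = 3.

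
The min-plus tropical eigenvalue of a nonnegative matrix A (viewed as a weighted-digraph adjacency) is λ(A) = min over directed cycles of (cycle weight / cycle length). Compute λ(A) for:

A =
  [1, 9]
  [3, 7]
λ(A) = 1

Enumerate directed cycles and compute their means (weight / length). Sample:
  cycle 0 → 0: weight = 1, length = 1, mean = 1/1 ≈ 1.000
  cycle 1 → 1: weight = 7, length = 1, mean = 7/1 ≈ 7.000
  cycle 0 → 1 → 0: weight = 12, length = 2, mean = 12/2 ≈ 6.000
  cycle 1 → 0 → 1: weight = 12, length = 2, mean = 12/2 ≈ 6.000
Minimum mean = 1.000, attained e.g. along the cycle 0 → 0 with weight 1 and length 1. So λ(A) = 1/1 = 1.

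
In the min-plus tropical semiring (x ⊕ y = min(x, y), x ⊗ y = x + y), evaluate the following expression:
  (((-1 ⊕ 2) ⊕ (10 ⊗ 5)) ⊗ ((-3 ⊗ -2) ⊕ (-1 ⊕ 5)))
(((-1 ⊕ 2) ⊕ (10 ⊗ 5)) ⊗ ((-3 ⊗ -2) ⊕ (-1 ⊕ 5))) = -6

Expand innermost to outermost. Recall ⊕ takes the minimum of its arguments and ⊗ takes their sum. Working out the expression (((-1 ⊕ 2) ⊕ (10 ⊗ 5)) ⊗ ((-3 ⊗ -2) ⊕ (-1 ⊕ 5))) gives -6.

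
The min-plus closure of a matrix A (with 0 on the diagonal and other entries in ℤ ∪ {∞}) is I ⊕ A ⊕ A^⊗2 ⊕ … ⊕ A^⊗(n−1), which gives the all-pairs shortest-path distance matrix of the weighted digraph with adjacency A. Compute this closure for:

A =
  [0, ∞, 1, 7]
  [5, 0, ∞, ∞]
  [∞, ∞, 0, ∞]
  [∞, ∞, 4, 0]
Closure =
  [0, ∞, 1, 7]
  [5, 0, 6, 12]
  [∞, ∞, 0, ∞]
  [∞, ∞, 4, 0]

This is the Floyd-Warshall all-pairs shortest-path computation. For each intermediate vertex k = 0, 1, …, 3, update dist[i][j] ← min(dist[i][j], dist[i][k] + dist[k][j]). The final matrix gives, for each (i, j), the minimum total weight of any directed path from i to j (possibly empty when i = j).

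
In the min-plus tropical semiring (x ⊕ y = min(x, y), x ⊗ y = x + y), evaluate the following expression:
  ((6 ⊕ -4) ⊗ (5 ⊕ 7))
((6 ⊕ -4) ⊗ (5 ⊕ 7)) = 1

Expand innermost to outermost. Recall ⊕ takes the minimum of its arguments and ⊗ takes their sum. Working out the expression ((6 ⊕ -4) ⊗ (5 ⊕ 7)) gives 1.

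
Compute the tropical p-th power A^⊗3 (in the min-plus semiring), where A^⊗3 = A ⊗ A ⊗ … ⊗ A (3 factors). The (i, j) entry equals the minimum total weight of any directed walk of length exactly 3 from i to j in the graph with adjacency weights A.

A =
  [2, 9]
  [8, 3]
A^⊗3 =
  [6, 13]
  [12, 9]

Each entry (A^⊗3)_ij equals the minimum over all length-3 walks i = v_0 → v_1 → … → v_3 = j of Σ_t A[v_t][v_{t+1}]. For example, for (i, j) = (0, 1) we minimise over 4 possible intermediate vertex sequences; the minimum is 13, attained along the walk 0 → 0 → 0 → 1.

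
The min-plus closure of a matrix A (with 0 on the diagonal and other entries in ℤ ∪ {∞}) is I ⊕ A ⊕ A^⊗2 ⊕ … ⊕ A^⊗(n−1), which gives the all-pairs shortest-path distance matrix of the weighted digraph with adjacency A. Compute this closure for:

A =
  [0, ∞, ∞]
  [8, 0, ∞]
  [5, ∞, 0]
Closure =
  [0, ∞, ∞]
  [8, 0, ∞]
  [5, ∞, 0]

This is the Floyd-Warshall all-pairs shortest-path computation. For each intermediate vertex k = 0, 1, …, 2, update dist[i][j] ← min(dist[i][j], dist[i][k] + dist[k][j]). The final matrix gives, for each (i, j), the minimum total weight of any directed path from i to j (possibly empty when i = j).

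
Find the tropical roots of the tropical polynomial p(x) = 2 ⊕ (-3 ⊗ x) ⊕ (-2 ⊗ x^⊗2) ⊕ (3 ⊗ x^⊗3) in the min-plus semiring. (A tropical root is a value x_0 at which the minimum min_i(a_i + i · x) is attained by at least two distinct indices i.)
Roots: {-5, -1, 5}

Each tropical root is a break point of the lower envelope of the lines y = a_i + i · x (there are 4 lines, with slopes 0, 1, ..., 3). Only the lines that attain the minimum somewhere contribute to roots; other lines are dominated. Here the surviving (envelope) indices are i = 3, i = 2, i = 1, i = 0.
Intersections between consecutive envelope lines give the roots: for adjacent envelope indices i < j the intersection is x = (a_i − a_j) / (j − i). Reading off the sorted break points: {-5, -1, 5}.
Verification: at each break x_0, at least two indices attain the minimum of min_i(a_i + i · x_0).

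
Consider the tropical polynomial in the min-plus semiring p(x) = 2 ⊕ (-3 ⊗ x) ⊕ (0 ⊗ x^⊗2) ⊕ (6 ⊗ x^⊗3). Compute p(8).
p(8) = 2

A tropical monomial a ⊗ x^⊗i evaluates to a + i · x. Evaluating each term at x = 8:
  Term 0 contributes 2 + 0 · 8 = 2
  Term 1 contributes -3 + 1 · 8 = 5
  Term 2 contributes 0 + 2 · 8 = 16
  Term 3 contributes 6 + 3 · 8 = 30
p(8) = ⊕ of these = min[2, 5, 16, 30] = 2.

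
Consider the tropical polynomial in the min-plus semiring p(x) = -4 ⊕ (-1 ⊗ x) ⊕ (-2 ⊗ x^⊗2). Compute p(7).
p(7) = -4

A tropical monomial a ⊗ x^⊗i evaluates to a + i · x. Evaluating each term at x = 7:
  Term 0 contributes -4 + 0 · 7 = -4
  Term 1 contributes -1 + 1 · 7 = 6
  Term 2 contributes -2 + 2 · 7 = 12
p(7) = ⊕ of these = min[-4, 6, 12] = -4.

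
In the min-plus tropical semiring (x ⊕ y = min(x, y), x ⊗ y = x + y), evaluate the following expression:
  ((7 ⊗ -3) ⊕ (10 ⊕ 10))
((7 ⊗ -3) ⊕ (10 ⊕ 10)) = 4

Expand innermost to outermost. Recall ⊕ takes the minimum of its arguments and ⊗ takes their sum. Working out the expression ((7 ⊗ -3) ⊕ (10 ⊕ 10)) gives 4.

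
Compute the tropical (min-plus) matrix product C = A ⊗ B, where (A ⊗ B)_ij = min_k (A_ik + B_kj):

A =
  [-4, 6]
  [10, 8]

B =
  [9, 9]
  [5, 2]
A ⊗ B =
  [5, 5]
  [13, 10]

Apply the min-plus product entry-by-entry:
  C[0][0] = min over k of (A[0][0] + B[0][0] = -4 + 9 = 5, A[0][1] + B[1][0] = 6 + 5 = 11) = 5 (attained at k = 0)
  C[0][1] = min over k of (A[0][0] + B[0][1] = -4 + 9 = 5, A[0][1] + B[1][1] = 6 + 2 = 8) = 5 (attained at k = 0)
  C[1][0] = min over k of (A[1][0] + B[0][0] = 10 + 9 = 19, A[1][1] + B[1][0] = 8 + 5 = 13) = 13 (attained at k = 1)
  C[1][1] = min over k of (A[1][0] + B[0][1] = 10 + 9 = 19, A[1][1] + B[1][1] = 8 + 2 = 10) = 10 (attained at k = 1)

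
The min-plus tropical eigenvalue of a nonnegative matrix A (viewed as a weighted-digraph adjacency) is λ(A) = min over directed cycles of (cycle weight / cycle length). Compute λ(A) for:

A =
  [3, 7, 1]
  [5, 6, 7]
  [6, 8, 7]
λ(A) = 3

Enumerate directed cycles and compute their means (weight / length). Sample:
  cycle 0 → 0: weight = 3, length = 1, mean = 3/1 ≈ 3.000
  cycle 1 → 1: weight = 6, length = 1, mean = 6/1 ≈ 6.000
  cycle 2 → 2: weight = 7, length = 1, mean = 7/1 ≈ 7.000
  cycle 0 → 1 → 0: weight = 12, length = 2, mean = 12/2 ≈ 6.000
  cycle 0 → 2 → 0: weight = 7, length = 2, mean = 7/2 ≈ 3.500
  cycle 1 → 0 → 1: weight = 12, length = 2, mean = 12/2 ≈ 6.000
Minimum mean = 3.000, attained e.g. along the cycle 0 → 0 with weight 3 and length 1. So λ(A) = 3/1 = 3.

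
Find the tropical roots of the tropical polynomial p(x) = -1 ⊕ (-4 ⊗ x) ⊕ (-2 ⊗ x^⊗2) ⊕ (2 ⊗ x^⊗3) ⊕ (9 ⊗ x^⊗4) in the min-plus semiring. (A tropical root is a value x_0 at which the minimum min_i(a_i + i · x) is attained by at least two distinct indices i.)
Roots: {-7, -4, -2, 3}

Each tropical root is a break point of the lower envelope of the lines y = a_i + i · x (there are 5 lines, with slopes 0, 1, ..., 4). Only the lines that attain the minimum somewhere contribute to roots; other lines are dominated. Here the surviving (envelope) indices are i = 4, i = 3, i = 2, i = 1, i = 0.
Intersections between consecutive envelope lines give the roots: for adjacent envelope indices i < j the intersection is x = (a_i − a_j) / (j − i). Reading off the sorted break points: {-7, -4, -2, 3}.
Verification: at each break x_0, at least two indices attain the minimum of min_i(a_i + i · x_0).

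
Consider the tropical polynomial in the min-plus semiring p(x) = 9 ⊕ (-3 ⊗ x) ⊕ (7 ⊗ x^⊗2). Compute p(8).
p(8) = 5

A tropical monomial a ⊗ x^⊗i evaluates to a + i · x. Evaluating each term at x = 8:
  Term 0 contributes 9 + 0 · 8 = 9
  Term 1 contributes -3 + 1 · 8 = 5
  Term 2 contributes 7 + 2 · 8 = 23
p(8) = ⊕ of these = min[9, 5, 23] = 5.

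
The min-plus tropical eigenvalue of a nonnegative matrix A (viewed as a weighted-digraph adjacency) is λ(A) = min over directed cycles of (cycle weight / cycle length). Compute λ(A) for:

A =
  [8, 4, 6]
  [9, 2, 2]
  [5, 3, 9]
λ(A) = 2

Enumerate directed cycles and compute their means (weight / length). Sample:
  cycle 0 → 0: weight = 8, length = 1, mean = 8/1 ≈ 8.000
  cycle 1 → 1: weight = 2, length = 1, mean = 2/1 ≈ 2.000
  cycle 2 → 2: weight = 9, length = 1, mean = 9/1 ≈ 9.000
  cycle 0 → 1 → 0: weight = 13, length = 2, mean = 13/2 ≈ 6.500
  cycle 0 → 2 → 0: weight = 11, length = 2, mean = 11/2 ≈ 5.500
  cycle 1 → 0 → 1: weight = 13, length = 2, mean = 13/2 ≈ 6.500
Minimum mean = 2.000, attained e.g. along the cycle 1 → 1 with weight 2 and length 1. So λ(A) = 2/1 = 2.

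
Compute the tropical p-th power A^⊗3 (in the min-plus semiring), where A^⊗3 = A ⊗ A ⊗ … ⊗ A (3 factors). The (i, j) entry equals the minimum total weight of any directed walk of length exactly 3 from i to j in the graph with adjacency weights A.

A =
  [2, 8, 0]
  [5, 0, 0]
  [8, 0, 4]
A^⊗3 =
  [5, 0, 0]
  [5, 0, 0]
  [5, 0, 0]

Each entry (A^⊗3)_ij equals the minimum over all length-3 walks i = v_0 → v_1 → … → v_3 = j of Σ_t A[v_t][v_{t+1}]. For example, for (i, j) = (0, 2) we minimise over 9 possible intermediate vertex sequences; the minimum is 0, attained along the walk 0 → 2 → 1 → 2.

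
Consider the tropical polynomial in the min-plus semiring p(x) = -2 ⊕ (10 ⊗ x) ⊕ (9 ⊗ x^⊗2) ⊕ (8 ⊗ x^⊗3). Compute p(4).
p(4) = -2

A tropical monomial a ⊗ x^⊗i evaluates to a + i · x. Evaluating each term at x = 4:
  Term 0 contributes -2 + 0 · 4 = -2
  Term 1 contributes 10 + 1 · 4 = 14
  Term 2 contributes 9 + 2 · 4 = 17
  Term 3 contributes 8 + 3 · 4 = 20
p(4) = ⊕ of these = min[-2, 14, 17, 20] = -2.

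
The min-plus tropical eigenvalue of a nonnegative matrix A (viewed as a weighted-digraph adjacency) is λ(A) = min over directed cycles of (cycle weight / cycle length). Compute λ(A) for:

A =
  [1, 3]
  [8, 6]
λ(A) = 1

Enumerate directed cycles and compute their means (weight / length). Sample:
  cycle 0 → 0: weight = 1, length = 1, mean = 1/1 ≈ 1.000
  cycle 1 → 1: weight = 6, length = 1, mean = 6/1 ≈ 6.000
  cycle 0 → 1 → 0: weight = 11, length = 2, mean = 11/2 ≈ 5.500
  cycle 1 → 0 → 1: weight = 11, length = 2, mean = 11/2 ≈ 5.500
Minimum mean = 1.000, attained e.g. along the cycle 0 → 0 with weight 1 and length 1. So λ(A) = 1/1 = 1.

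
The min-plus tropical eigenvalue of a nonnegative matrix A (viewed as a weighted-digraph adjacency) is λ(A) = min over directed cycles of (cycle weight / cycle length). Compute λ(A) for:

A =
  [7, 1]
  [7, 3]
λ(A) = 3

Enumerate directed cycles and compute their means (weight / length). Sample:
  cycle 0 → 0: weight = 7, length = 1, mean = 7/1 ≈ 7.000
  cycle 1 → 1: weight = 3, length = 1, mean = 3/1 ≈ 3.000
  cycle 0 → 1 → 0: weight = 8, length = 2, mean = 8/2 ≈ 4.000
  cycle 1 → 0 → 1: weight = 8, length = 2, mean = 8/2 ≈ 4.000
Minimum mean = 3.000, attained e.g. along the cycle 1 → 1 with weight 3 and length 1. So λ(A) = 3/1 = 3.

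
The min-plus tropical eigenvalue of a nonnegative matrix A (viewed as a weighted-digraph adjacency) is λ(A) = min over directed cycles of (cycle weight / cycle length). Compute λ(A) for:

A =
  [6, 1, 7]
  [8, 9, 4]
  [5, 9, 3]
λ(A) = 3

Enumerate directed cycles and compute their means (weight / length). Sample:
  cycle 0 → 0: weight = 6, length = 1, mean = 6/1 ≈ 6.000
  cycle 1 → 1: weight = 9, length = 1, mean = 9/1 ≈ 9.000
  cycle 2 → 2: weight = 3, length = 1, mean = 3/1 ≈ 3.000
  cycle 0 → 1 → 0: weight = 9, length = 2, mean = 9/2 ≈ 4.500
  cycle 0 → 2 → 0: weight = 12, length = 2, mean = 12/2 ≈ 6.000
  cycle 1 → 0 → 1: weight = 9, length = 2, mean = 9/2 ≈ 4.500
Minimum mean = 3.000, attained e.g. along the cycle 2 → 2 with weight 3 and length 1. So λ(A) = 3/1 = 3.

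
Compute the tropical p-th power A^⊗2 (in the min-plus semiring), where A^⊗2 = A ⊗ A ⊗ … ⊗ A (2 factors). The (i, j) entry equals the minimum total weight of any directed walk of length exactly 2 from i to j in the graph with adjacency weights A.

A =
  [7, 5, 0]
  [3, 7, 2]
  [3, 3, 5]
A^⊗2 =
  [3, 3, 5]
  [5, 5, 3]
  [6, 8, 3]

Each entry (A^⊗2)_ij equals the minimum over all length-2 walks i = v_0 → v_1 → … → v_2 = j of Σ_t A[v_t][v_{t+1}]. For example, for (i, j) = (0, 2) we minimise over 3 possible intermediate vertex sequences; the minimum is 5, attained along the walk 0 → 2 → 2.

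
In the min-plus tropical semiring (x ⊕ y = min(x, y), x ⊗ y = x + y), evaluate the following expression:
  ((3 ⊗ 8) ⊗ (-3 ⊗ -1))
((3 ⊗ 8) ⊗ (-3 ⊗ -1)) = 7

Expand innermost to outermost. Recall ⊕ takes the minimum of its arguments and ⊗ takes their sum. Working out the expression ((3 ⊗ 8) ⊗ (-3 ⊗ -1)) gives 7.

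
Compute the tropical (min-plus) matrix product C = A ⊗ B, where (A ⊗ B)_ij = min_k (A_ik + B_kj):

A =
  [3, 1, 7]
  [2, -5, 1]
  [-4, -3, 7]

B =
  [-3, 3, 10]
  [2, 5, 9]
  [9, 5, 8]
A ⊗ B =
  [0, 6, 10]
  [-3, 0, 4]
  [-7, -1, 6]

Apply the min-plus product entry-by-entry:
  C[0][0] = min over k of (A[0][0] + B[0][0] = 3 + -3 = 0, A[0][1] + B[1][0] = 1 + 2 = 3, A[0][2] + B[2][0] = 7 + 9 = 16) = 0 (attained at k = 0)
  C[0][1] = min over k of (A[0][0] + B[0][1] = 3 + 3 = 6, A[0][1] + B[1][1] = 1 + 5 = 6, A[0][2] + B[2][1] = 7 + 5 = 12) = 6 (attained at k = 0)
  C[0][2] = min over k of (A[0][0] + B[0][2] = 3 + 10 = 13, A[0][1] + B[1][2] = 1 + 9 = 10, A[0][2] + B[2][2] = 7 + 8 = 15) = 10 (attained at k = 1)
  C[1][0] = min over k of (A[1][0] + B[0][0] = 2 + -3 = -1, A[1][1] + B[1][0] = -5 + 2 = -3, A[1][2] + B[2][0] = 1 + 9 = 10) = -3 (attained at k = 1)
  C[1][1] = min over k of (A[1][0] + B[0][1] = 2 + 3 = 5, A[1][1] + B[1][1] = -5 + 5 = 0, A[1][2] + B[2][1] = 1 + 5 = 6) = 0 (attained at k = 1)
  C[1][2] = min over k of (A[1][0] + B[0][2] = 2 + 10 = 12, A[1][1] + B[1][2] = -5 + 9 = 4, A[1][2] + B[2][2] = 1 + 8 = 9) = 4 (attained at k = 1)
  C[2][0] = min over k of (A[2][0] + B[0][0] = -4 + -3 = -7, A[2][1] + B[1][0] = -3 + 2 = -1, A[2][2] + B[2][0] = 7 + 9 = 16) = -7 (attained at k = 0)
  C[2][1] = min over k of (A[2][0] + B[0][1] = -4 + 3 = -1, A[2][1] + B[1][1] = -3 + 5 = 2, A[2][2] + B[2][1] = 7 + 5 = 12) = -1 (attained at k = 0)
  C[2][2] = min over k of (A[2][0] + B[0][2] = -4 + 10 = 6, A[2][1] + B[1][2] = -3 + 9 = 6, A[2][2] + B[2][2] = 7 + 8 = 15) = 6 (attained at k = 0)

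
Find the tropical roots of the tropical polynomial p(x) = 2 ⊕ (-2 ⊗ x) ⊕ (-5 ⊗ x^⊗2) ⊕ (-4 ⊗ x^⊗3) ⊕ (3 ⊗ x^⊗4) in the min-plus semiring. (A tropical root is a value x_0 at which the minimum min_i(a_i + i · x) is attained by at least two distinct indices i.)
Roots: {-7, -1, 3, 4}

Each tropical root is a break point of the lower envelope of the lines y = a_i + i · x (there are 5 lines, with slopes 0, 1, ..., 4). Only the lines that attain the minimum somewhere contribute to roots; other lines are dominated. Here the surviving (envelope) indices are i = 4, i = 3, i = 2, i = 1, i = 0.
Intersections between consecutive envelope lines give the roots: for adjacent envelope indices i < j the intersection is x = (a_i − a_j) / (j − i). Reading off the sorted break points: {-7, -1, 3, 4}.
Verification: at each break x_0, at least two indices attain the minimum of min_i(a_i + i · x_0).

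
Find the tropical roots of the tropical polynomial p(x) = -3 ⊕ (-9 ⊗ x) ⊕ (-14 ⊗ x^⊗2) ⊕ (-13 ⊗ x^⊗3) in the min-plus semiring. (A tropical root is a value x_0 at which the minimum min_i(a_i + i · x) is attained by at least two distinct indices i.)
Roots: {-1, 5, 6}

Each tropical root is a break point of the lower envelope of the lines y = a_i + i · x (there are 4 lines, with slopes 0, 1, ..., 3). Only the lines that attain the minimum somewhere contribute to roots; other lines are dominated. Here the surviving (envelope) indices are i = 3, i = 2, i = 1, i = 0.
Intersections between consecutive envelope lines give the roots: for adjacent envelope indices i < j the intersection is x = (a_i − a_j) / (j − i). Reading off the sorted break points: {-1, 5, 6}.
Verification: at each break x_0, at least two indices attain the minimum of min_i(a_i + i · x_0).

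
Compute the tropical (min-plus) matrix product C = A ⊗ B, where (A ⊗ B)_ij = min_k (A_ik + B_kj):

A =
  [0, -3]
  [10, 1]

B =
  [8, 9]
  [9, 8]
A ⊗ B =
  [6, 5]
  [10, 9]

Apply the min-plus product entry-by-entry:
  C[0][0] = min over k of (A[0][0] + B[0][0] = 0 + 8 = 8, A[0][1] + B[1][0] = -3 + 9 = 6) = 6 (attained at k = 1)
  C[0][1] = min over k of (A[0][0] + B[0][1] = 0 + 9 = 9, A[0][1] + B[1][1] = -3 + 8 = 5) = 5 (attained at k = 1)
  C[1][0] = min over k of (A[1][0] + B[0][0] = 10 + 8 = 18, A[1][1] + B[1][0] = 1 + 9 = 10) = 10 (attained at k = 1)
  C[1][1] = min over k of (A[1][0] + B[0][1] = 10 + 9 = 19, A[1][1] + B[1][1] = 1 + 8 = 9) = 9 (attained at k = 1)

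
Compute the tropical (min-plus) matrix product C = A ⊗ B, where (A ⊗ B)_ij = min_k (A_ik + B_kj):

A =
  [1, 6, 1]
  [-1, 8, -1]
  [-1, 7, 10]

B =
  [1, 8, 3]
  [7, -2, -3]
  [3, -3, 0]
A ⊗ B =
  [2, -2, 1]
  [0, -4, -1]
  [0, 5, 2]

Apply the min-plus product entry-by-entry:
  C[0][0] = min over k of (A[0][0] + B[0][0] = 1 + 1 = 2, A[0][1] + B[1][0] = 6 + 7 = 13, A[0][2] + B[2][0] = 1 + 3 = 4) = 2 (attained at k = 0)
  C[0][1] = min over k of (A[0][0] + B[0][1] = 1 + 8 = 9, A[0][1] + B[1][1] = 6 + -2 = 4, A[0][2] + B[2][1] = 1 + -3 = -2) = -2 (attained at k = 2)
  C[0][2] = min over k of (A[0][0] + B[0][2] = 1 + 3 = 4, A[0][1] + B[1][2] = 6 + -3 = 3, A[0][2] + B[2][2] = 1 + 0 = 1) = 1 (attained at k = 2)
  C[1][0] = min over k of (A[1][0] + B[0][0] = -1 + 1 = 0, A[1][1] + B[1][0] = 8 + 7 = 15, A[1][2] + B[2][0] = -1 + 3 = 2) = 0 (attained at k = 0)
  C[1][1] = min over k of (A[1][0] + B[0][1] = -1 + 8 = 7, A[1][1] + B[1][1] = 8 + -2 = 6, A[1][2] + B[2][1] = -1 + -3 = -4) = -4 (attained at k = 2)
  C[1][2] = min over k of (A[1][0] + B[0][2] = -1 + 3 = 2, A[1][1] + B[1][2] = 8 + -3 = 5, A[1][2] + B[2][2] = -1 + 0 = -1) = -1 (attained at k = 2)
  C[2][0] = min over k of (A[2][0] + B[0][0] = -1 + 1 = 0, A[2][1] + B[1][0] = 7 + 7 = 14, A[2][2] + B[2][0] = 10 + 3 = 13) = 0 (attained at k = 0)
  C[2][1] = min over k of (A[2][0] + B[0][1] = -1 + 8 = 7, A[2][1] + B[1][1] = 7 + -2 = 5, A[2][2] + B[2][1] = 10 + -3 = 7) = 5 (attained at k = 1)
  C[2][2] = min over k of (A[2][0] + B[0][2] = -1 + 3 = 2, A[2][1] + B[1][2] = 7 + -3 = 4, A[2][2] + B[2][2] = 10 + 0 = 10) = 2 (attained at k = 0)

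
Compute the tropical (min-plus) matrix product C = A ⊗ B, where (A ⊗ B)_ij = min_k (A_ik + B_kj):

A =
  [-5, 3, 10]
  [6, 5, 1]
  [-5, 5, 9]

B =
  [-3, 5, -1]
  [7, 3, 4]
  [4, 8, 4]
A ⊗ B =
  [-8, 0, -6]
  [3, 8, 5]
  [-8, 0, -6]

Apply the min-plus product entry-by-entry:
  C[0][0] = min over k of (A[0][0] + B[0][0] = -5 + -3 = -8, A[0][1] + B[1][0] = 3 + 7 = 10, A[0][2] + B[2][0] = 10 + 4 = 14) = -8 (attained at k = 0)
  C[0][1] = min over k of (A[0][0] + B[0][1] = -5 + 5 = 0, A[0][1] + B[1][1] = 3 + 3 = 6, A[0][2] + B[2][1] = 10 + 8 = 18) = 0 (attained at k = 0)
  C[0][2] = min over k of (A[0][0] + B[0][2] = -5 + -1 = -6, A[0][1] + B[1][2] = 3 + 4 = 7, A[0][2] + B[2][2] = 10 + 4 = 14) = -6 (attained at k = 0)
  C[1][0] = min over k of (A[1][0] + B[0][0] = 6 + -3 = 3, A[1][1] + B[1][0] = 5 + 7 = 12, A[1][2] + B[2][0] = 1 + 4 = 5) = 3 (attained at k = 0)
  C[1][1] = min over k of (A[1][0] + B[0][1] = 6 + 5 = 11, A[1][1] + B[1][1] = 5 + 3 = 8, A[1][2] + B[2][1] = 1 + 8 = 9) = 8 (attained at k = 1)
  C[1][2] = min over k of (A[1][0] + B[0][2] = 6 + -1 = 5, A[1][1] + B[1][2] = 5 + 4 = 9, A[1][2] + B[2][2] = 1 + 4 = 5) = 5 (attained at k = 0)
  C[2][0] = min over k of (A[2][0] + B[0][0] = -5 + -3 = -8, A[2][1] + B[1][0] = 5 + 7 = 12, A[2][2] + B[2][0] = 9 + 4 = 13) = -8 (attained at k = 0)
  C[2][1] = min over k of (A[2][0] + B[0][1] = -5 + 5 = 0, A[2][1] + B[1][1] = 5 + 3 = 8, A[2][2] + B[2][1] = 9 + 8 = 17) = 0 (attained at k = 0)
  C[2][2] = min over k of (A[2][0] + B[0][2] = -5 + -1 = -6, A[2][1] + B[1][2] = 5 + 4 = 9, A[2][2] + B[2][2] = 9 + 4 = 13) = -6 (attained at k = 0)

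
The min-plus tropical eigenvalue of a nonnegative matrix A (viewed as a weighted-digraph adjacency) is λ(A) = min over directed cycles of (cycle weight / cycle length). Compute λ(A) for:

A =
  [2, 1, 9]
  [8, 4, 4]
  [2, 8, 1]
λ(A) = 1

Enumerate directed cycles and compute their means (weight / length). Sample:
  cycle 0 → 0: weight = 2, length = 1, mean = 2/1 ≈ 2.000
  cycle 1 → 1: weight = 4, length = 1, mean = 4/1 ≈ 4.000
  cycle 2 → 2: weight = 1, length = 1, mean = 1/1 ≈ 1.000
  cycle 0 → 1 → 0: weight = 9, length = 2, mean = 9/2 ≈ 4.500
  cycle 0 → 2 → 0: weight = 11, length = 2, mean = 11/2 ≈ 5.500
  cycle 1 → 0 → 1: weight = 9, length = 2, mean = 9/2 ≈ 4.500
Minimum mean = 1.000, attained e.g. along the cycle 2 → 2 with weight 1 and length 1. So λ(A) = 1/1 = 1.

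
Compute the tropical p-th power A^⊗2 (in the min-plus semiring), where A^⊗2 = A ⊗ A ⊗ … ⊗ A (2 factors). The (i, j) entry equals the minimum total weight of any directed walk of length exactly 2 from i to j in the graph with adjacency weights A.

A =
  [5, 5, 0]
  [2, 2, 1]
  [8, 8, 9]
A^⊗2 =
  [7, 7, 5]
  [4, 4, 2]
  [10, 10, 8]

Each entry (A^⊗2)_ij equals the minimum over all length-2 walks i = v_0 → v_1 → … → v_2 = j of Σ_t A[v_t][v_{t+1}]. For example, for (i, j) = (0, 2) we minimise over 3 possible intermediate vertex sequences; the minimum is 5, attained along the walk 0 → 0 → 2.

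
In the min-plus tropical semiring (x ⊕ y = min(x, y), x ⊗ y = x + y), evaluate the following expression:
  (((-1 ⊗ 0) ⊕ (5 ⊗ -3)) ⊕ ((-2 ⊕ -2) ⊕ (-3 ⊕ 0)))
(((-1 ⊗ 0) ⊕ (5 ⊗ -3)) ⊕ ((-2 ⊕ -2) ⊕ (-3 ⊕ 0))) = -3

Expand innermost to outermost. Recall ⊕ takes the minimum of its arguments and ⊗ takes their sum. Working out the expression (((-1 ⊗ 0) ⊕ (5 ⊗ -3)) ⊕ ((-2 ⊕ -2) ⊕ (-3 ⊕ 0))) gives -3.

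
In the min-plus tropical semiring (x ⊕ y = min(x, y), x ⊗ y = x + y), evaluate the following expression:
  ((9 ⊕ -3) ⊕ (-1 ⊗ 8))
((9 ⊕ -3) ⊕ (-1 ⊗ 8)) = -3

Expand innermost to outermost. Recall ⊕ takes the minimum of its arguments and ⊗ takes their sum. Working out the expression ((9 ⊕ -3) ⊕ (-1 ⊗ 8)) gives -3.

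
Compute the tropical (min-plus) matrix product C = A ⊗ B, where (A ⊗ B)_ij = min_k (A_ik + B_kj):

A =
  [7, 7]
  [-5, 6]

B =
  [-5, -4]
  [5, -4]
A ⊗ B =
  [2, 3]
  [-10, -9]

Apply the min-plus product entry-by-entry:
  C[0][0] = min over k of (A[0][0] + B[0][0] = 7 + -5 = 2, A[0][1] + B[1][0] = 7 + 5 = 12) = 2 (attained at k = 0)
  C[0][1] = min over k of (A[0][0] + B[0][1] = 7 + -4 = 3, A[0][1] + B[1][1] = 7 + -4 = 3) = 3 (attained at k = 0)
  C[1][0] = min over k of (A[1][0] + B[0][0] = -5 + -5 = -10, A[1][1] + B[1][0] = 6 + 5 = 11) = -10 (attained at k = 0)
  C[1][1] = min over k of (A[1][0] + B[0][1] = -5 + -4 = -9, A[1][1] + B[1][1] = 6 + -4 = 2) = -9 (attained at k = 0)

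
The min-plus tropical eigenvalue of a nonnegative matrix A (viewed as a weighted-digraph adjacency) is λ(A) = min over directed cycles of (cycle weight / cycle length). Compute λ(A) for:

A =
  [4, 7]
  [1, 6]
λ(A) = 4

Enumerate directed cycles and compute their means (weight / length). Sample:
  cycle 0 → 0: weight = 4, length = 1, mean = 4/1 ≈ 4.000
  cycle 1 → 1: weight = 6, length = 1, mean = 6/1 ≈ 6.000
  cycle 0 → 1 → 0: weight = 8, length = 2, mean = 8/2 ≈ 4.000
  cycle 1 → 0 → 1: weight = 8, length = 2, mean = 8/2 ≈ 4.000
Minimum mean = 4.000, attained e.g. along the cycle 0 → 0 with weight 4 and length 1. So λ(A) = 4/1 = 4.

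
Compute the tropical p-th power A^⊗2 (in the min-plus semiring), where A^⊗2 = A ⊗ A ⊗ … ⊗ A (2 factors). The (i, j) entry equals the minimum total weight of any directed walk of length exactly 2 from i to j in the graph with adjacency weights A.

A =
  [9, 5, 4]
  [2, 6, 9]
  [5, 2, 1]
A^⊗2 =
  [7, 6, 5]
  [8, 7, 6]
  [4, 3, 2]

Each entry (A^⊗2)_ij equals the minimum over all length-2 walks i = v_0 → v_1 → … → v_2 = j of Σ_t A[v_t][v_{t+1}]. For example, for (i, j) = (0, 2) we minimise over 3 possible intermediate vertex sequences; the minimum is 5, attained along the walk 0 → 2 → 2.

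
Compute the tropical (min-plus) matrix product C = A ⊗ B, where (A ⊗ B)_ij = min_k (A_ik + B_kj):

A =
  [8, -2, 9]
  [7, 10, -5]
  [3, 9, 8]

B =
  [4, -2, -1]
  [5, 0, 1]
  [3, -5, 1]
A ⊗ B =
  [3, -2, -1]
  [-2, -10, -4]
  [7, 1, 2]

Apply the min-plus product entry-by-entry:
  C[0][0] = min over k of (A[0][0] + B[0][0] = 8 + 4 = 12, A[0][1] + B[1][0] = -2 + 5 = 3, A[0][2] + B[2][0] = 9 + 3 = 12) = 3 (attained at k = 1)
  C[0][1] = min over k of (A[0][0] + B[0][1] = 8 + -2 = 6, A[0][1] + B[1][1] = -2 + 0 = -2, A[0][2] + B[2][1] = 9 + -5 = 4) = -2 (attained at k = 1)
  C[0][2] = min over k of (A[0][0] + B[0][2] = 8 + -1 = 7, A[0][1] + B[1][2] = -2 + 1 = -1, A[0][2] + B[2][2] = 9 + 1 = 10) = -1 (attained at k = 1)
  C[1][0] = min over k of (A[1][0] + B[0][0] = 7 + 4 = 11, A[1][1] + B[1][0] = 10 + 5 = 15, A[1][2] + B[2][0] = -5 + 3 = -2) = -2 (attained at k = 2)
  C[1][1] = min over k of (A[1][0] + B[0][1] = 7 + -2 = 5, A[1][1] + B[1][1] = 10 + 0 = 10, A[1][2] + B[2][1] = -5 + -5 = -10) = -10 (attained at k = 2)
  C[1][2] = min over k of (A[1][0] + B[0][2] = 7 + -1 = 6, A[1][1] + B[1][2] = 10 + 1 = 11, A[1][2] + B[2][2] = -5 + 1 = -4) = -4 (attained at k = 2)
  C[2][0] = min over k of (A[2][0] + B[0][0] = 3 + 4 = 7, A[2][1] + B[1][0] = 9 + 5 = 14, A[2][2] + B[2][0] = 8 + 3 = 11) = 7 (attained at k = 0)
  C[2][1] = min over k of (A[2][0] + B[0][1] = 3 + -2 = 1, A[2][1] + B[1][1] = 9 + 0 = 9, A[2][2] + B[2][1] = 8 + -5 = 3) = 1 (attained at k = 0)
  C[2][2] = min over k of (A[2][0] + B[0][2] = 3 + -1 = 2, A[2][1] + B[1][2] = 9 + 1 = 10, A[2][2] + B[2][2] = 8 + 1 = 9) = 2 (attained at k = 0)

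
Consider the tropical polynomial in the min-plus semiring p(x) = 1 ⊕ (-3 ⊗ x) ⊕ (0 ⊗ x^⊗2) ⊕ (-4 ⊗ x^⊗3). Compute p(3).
p(3) = 0

A tropical monomial a ⊗ x^⊗i evaluates to a + i · x. Evaluating each term at x = 3:
  Term 0 contributes 1 + 0 · 3 = 1
  Term 1 contributes -3 + 1 · 3 = 0
  Term 2 contributes 0 + 2 · 3 = 6
  Term 3 contributes -4 + 3 · 3 = 5
p(3) = ⊕ of these = min[1, 0, 6, 5] = 0.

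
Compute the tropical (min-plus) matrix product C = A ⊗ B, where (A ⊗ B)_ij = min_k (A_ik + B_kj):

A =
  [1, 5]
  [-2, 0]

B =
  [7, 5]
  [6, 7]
A ⊗ B =
  [8, 6]
  [5, 3]

Apply the min-plus product entry-by-entry:
  C[0][0] = min over k of (A[0][0] + B[0][0] = 1 + 7 = 8, A[0][1] + B[1][0] = 5 + 6 = 11) = 8 (attained at k = 0)
  C[0][1] = min over k of (A[0][0] + B[0][1] = 1 + 5 = 6, A[0][1] + B[1][1] = 5 + 7 = 12) = 6 (attained at k = 0)
  C[1][0] = min over k of (A[1][0] + B[0][0] = -2 + 7 = 5, A[1][1] + B[1][0] = 0 + 6 = 6) = 5 (attained at k = 0)
  C[1][1] = min over k of (A[1][0] + B[0][1] = -2 + 5 = 3, A[1][1] + B[1][1] = 0 + 7 = 7) = 3 (attained at k = 0)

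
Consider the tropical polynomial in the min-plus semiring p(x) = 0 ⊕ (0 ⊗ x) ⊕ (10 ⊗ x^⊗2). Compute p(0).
p(0) = 0

A tropical monomial a ⊗ x^⊗i evaluates to a + i · x. Evaluating each term at x = 0:
  Term 0 contributes 0 + 0 · 0 = 0
  Term 1 contributes 0 + 1 · 0 = 0
  Term 2 contributes 10 + 2 · 0 = 10
p(0) = ⊕ of these = min[0, 0, 10] = 0.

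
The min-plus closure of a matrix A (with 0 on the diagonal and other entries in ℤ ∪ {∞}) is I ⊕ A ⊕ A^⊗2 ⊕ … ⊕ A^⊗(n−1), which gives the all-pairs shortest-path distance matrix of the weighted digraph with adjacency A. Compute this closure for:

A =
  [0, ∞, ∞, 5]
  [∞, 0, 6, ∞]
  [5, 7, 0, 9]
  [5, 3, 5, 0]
Closure =
  [0, 8, 10, 5]
  [11, 0, 6, 15]
  [5, 7, 0, 9]
  [5, 3, 5, 0]

This is the Floyd-Warshall all-pairs shortest-path computation. For each intermediate vertex k = 0, 1, …, 3, update dist[i][j] ← min(dist[i][j], dist[i][k] + dist[k][j]). The final matrix gives, for each (i, j), the minimum total weight of any directed path from i to j (possibly empty when i = j).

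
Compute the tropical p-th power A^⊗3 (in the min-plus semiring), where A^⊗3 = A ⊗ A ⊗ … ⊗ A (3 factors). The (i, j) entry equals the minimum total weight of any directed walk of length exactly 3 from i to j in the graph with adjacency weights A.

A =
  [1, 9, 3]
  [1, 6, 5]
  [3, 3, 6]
A^⊗3 =
  [3, 7, 5]
  [3, 7, 5]
  [5, 9, 7]

Each entry (A^⊗3)_ij equals the minimum over all length-3 walks i = v_0 → v_1 → … → v_3 = j of Σ_t A[v_t][v_{t+1}]. For example, for (i, j) = (0, 2) we minimise over 9 possible intermediate vertex sequences; the minimum is 5, attained along the walk 0 → 0 → 0 → 2.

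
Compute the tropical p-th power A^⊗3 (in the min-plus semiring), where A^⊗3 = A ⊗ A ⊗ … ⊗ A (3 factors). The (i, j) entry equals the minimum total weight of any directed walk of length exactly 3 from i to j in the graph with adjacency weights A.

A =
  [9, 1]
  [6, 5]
A^⊗3 =
  [12, 8]
  [13, 12]

Each entry (A^⊗3)_ij equals the minimum over all length-3 walks i = v_0 → v_1 → … → v_3 = j of Σ_t A[v_t][v_{t+1}]. For example, for (i, j) = (0, 1) we minimise over 4 possible intermediate vertex sequences; the minimum is 8, attained along the walk 0 → 1 → 0 → 1.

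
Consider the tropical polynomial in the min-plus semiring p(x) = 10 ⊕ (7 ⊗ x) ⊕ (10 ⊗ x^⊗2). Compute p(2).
p(2) = 9

A tropical monomial a ⊗ x^⊗i evaluates to a + i · x. Evaluating each term at x = 2:
  Term 0 contributes 10 + 0 · 2 = 10
  Term 1 contributes 7 + 1 · 2 = 9
  Term 2 contributes 10 + 2 · 2 = 14
p(2) = ⊕ of these = min[10, 9, 14] = 9.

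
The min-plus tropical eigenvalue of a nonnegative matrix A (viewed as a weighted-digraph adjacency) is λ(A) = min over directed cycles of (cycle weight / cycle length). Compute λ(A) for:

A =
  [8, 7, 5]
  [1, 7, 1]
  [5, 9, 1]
λ(A) = 1

Enumerate directed cycles and compute their means (weight / length). Sample:
  cycle 0 → 0: weight = 8, length = 1, mean = 8/1 ≈ 8.000
  cycle 1 → 1: weight = 7, length = 1, mean = 7/1 ≈ 7.000
  cycle 2 → 2: weight = 1, length = 1, mean = 1/1 ≈ 1.000
  cycle 0 → 1 → 0: weight = 8, length = 2, mean = 8/2 ≈ 4.000
  cycle 0 → 2 → 0: weight = 10, length = 2, mean = 10/2 ≈ 5.000
  cycle 1 → 0 → 1: weight = 8, length = 2, mean = 8/2 ≈ 4.000
Minimum mean = 1.000, attained e.g. along the cycle 2 → 2 with weight 1 and length 1. So λ(A) = 1/1 = 1.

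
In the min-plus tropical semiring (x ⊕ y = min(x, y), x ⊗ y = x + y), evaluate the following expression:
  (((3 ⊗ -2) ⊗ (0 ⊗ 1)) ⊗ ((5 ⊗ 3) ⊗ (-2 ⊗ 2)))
(((3 ⊗ -2) ⊗ (0 ⊗ 1)) ⊗ ((5 ⊗ 3) ⊗ (-2 ⊗ 2))) = 10

Expand innermost to outermost. Recall ⊕ takes the minimum of its arguments and ⊗ takes their sum. Working out the expression (((3 ⊗ -2) ⊗ (0 ⊗ 1)) ⊗ ((5 ⊗ 3) ⊗ (-2 ⊗ 2))) gives 10.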